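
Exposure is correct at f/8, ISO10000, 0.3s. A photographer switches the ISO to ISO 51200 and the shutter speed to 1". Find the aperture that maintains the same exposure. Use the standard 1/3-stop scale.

f/32

ISO: 10000 → 12800 → 16000 → 20000 → 25600 → 32000 → 40000 → 51200 — 2 1/3 stops raised (brighter).
Shutter speed: 0.3 → 0.4 → 0.5 → 0.6 → 0.8 → 1 — 1 2/3 stops slower (brighter).
Net change so far: 4 stops brighter. Offset with the aperture: f/8 → f/9 → f/10 → f/11 → f/13 → f/14 → f/16 → f/18 → f/20 → f/22 → f/25 → f/29 → f/32.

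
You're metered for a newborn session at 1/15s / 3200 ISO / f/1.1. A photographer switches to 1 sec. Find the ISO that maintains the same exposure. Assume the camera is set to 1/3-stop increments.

Shutter speed: 1/15 → 1/13 → 1/10 → 1/8 → 1/6 → 1/5 → 1/4 → 0.3 → 0.4 → 0.5 → 0.6 → 0.8 → 1 — 4 stops slower (brighter).
Need 4 stops darker from the ISO: 3200 → 2500 → 2000 → 1600 → 1250 → 1000 → 800 → 640 → 500 → 400 → 320 → 250 → 200.

ISO 200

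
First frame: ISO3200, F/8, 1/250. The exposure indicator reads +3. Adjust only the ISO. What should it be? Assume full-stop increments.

ISO 400

Overexposed by 3 stops → need 3 stops darker.
ISO: 3200 → 1600 → 800 → 400.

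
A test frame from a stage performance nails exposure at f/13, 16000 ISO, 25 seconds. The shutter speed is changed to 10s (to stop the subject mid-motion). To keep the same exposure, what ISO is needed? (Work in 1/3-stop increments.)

Shutter speed: 25 → 20 → 15 → 13 → 10 — 1 1/3 stops faster (darker).
Need 1 1/3 stops brighter from the ISO: 16000 → 20000 → 25600 → 32000 → 40000.

ISO 40000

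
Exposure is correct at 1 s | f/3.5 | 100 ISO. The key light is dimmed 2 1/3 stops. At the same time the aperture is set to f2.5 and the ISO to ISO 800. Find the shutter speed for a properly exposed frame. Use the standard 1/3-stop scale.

Scene light: 2 1/3 stops darker.
Aperture: f/3.5 → f/3.2 → f/2.8 → f/2.5 — 1 stop larger aperture (brighter).
ISO: 100 → 125 → 160 → 200 → 250 → 320 → 400 → 500 → 640 → 800 — 3 stops higher (brighter).
Net so far: 1 2/3 stops brighter. Shutter speed: 1 → 0.8 → 0.6 → 0.5 → 0.4 → 0.3.

0.3 s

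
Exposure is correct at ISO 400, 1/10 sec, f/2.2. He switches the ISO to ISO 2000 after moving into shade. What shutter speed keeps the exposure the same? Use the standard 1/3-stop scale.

1/50s

ISO: 400 → 500 → 640 → 800 → 1000 → 1250 → 1600 → 2000 — 2 1/3 stops higher (brighter).
Need 2 1/3 stops darker from the shutter speed: 1/10 → 1/13 → 1/15 → 1/20 → 1/25 → 1/30 → 1/40 → 1/50.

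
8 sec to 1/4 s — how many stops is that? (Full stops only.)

8 → 4 → 2 → 1 → 1/2 → 1/4 — count the steps: 5 stops.

5 stops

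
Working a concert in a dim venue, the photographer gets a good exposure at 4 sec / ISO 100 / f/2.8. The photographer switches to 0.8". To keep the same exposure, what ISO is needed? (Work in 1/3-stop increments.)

ISO 500

Shutter speed: 4 → 3.2 → 2.5 → 2 → 1.6 → 1.3 → 1 → 0.8 — 2 1/3 stops faster (darker).
Need 2 1/3 stops brighter from the ISO: 100 → 125 → 160 → 200 → 250 → 320 → 400 → 500.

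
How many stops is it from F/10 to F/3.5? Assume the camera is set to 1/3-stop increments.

3 stops

f/10 → f/9 → f/8 → f/7.1 → f/6.3 → f/5.6 → f/5 → f/4.5 → f/4 → f/3.5 — count the steps: 9 third-stops = 3 stops.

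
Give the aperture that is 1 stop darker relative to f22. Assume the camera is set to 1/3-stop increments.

f/32

Aperture: f/22 → f/25 → f/29 → f/32 — 1 stop narrower (darker).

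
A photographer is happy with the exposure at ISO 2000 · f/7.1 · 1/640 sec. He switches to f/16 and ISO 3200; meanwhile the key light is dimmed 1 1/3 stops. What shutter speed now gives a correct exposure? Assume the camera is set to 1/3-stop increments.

Scene light: 1 1/3 stops darker.
Aperture: f/7.1 → f/8 → f/9 → f/10 → f/11 → f/13 → f/14 → f/16 — 2 1/3 stops stopped down (darker).
ISO: 2000 → 2500 → 3200 — 2/3 stop raised (brighter).
Net so far: 3 stops darker. Shutter speed: 1/640 → 1/500 → 1/400 → 1/320 → 1/250 → 1/200 → 1/160 → 1/125 → 1/100 → 1/80.

1/80s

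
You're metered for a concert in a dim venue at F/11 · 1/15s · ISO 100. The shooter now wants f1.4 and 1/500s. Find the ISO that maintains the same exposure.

ISO 50

Aperture: f/11 → f/8 → f/5.6 → f/4 → f/2.8 → f/2 → f/1.4 — 6 stops opened up (brighter).
Shutter speed: 1/15 → 1/30 → 1/60 → 1/125 → 1/250 → 1/500 — 5 stops faster (darker).
Net change so far: 1 stop brighter. Offset with the ISO: 100 → 50.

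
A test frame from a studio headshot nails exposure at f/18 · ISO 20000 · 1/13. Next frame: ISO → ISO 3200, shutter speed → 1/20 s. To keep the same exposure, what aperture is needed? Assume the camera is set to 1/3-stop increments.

ISO: 20000 → 16000 → 12800 → 10000 → 8000 → 6400 → 5000 → 4000 → 3200 — 2 2/3 stops dropped (darker).
Shutter speed: 1/13 → 1/15 → 1/20 — 2/3 stop faster (darker).
Net change so far: 3 1/3 stops darker. Offset with the aperture: f/18 → f/16 → f/14 → f/13 → f/11 → f/10 → f/9 → f/8 → f/7.1 → f/6.3 → f/5.6.

f/5.6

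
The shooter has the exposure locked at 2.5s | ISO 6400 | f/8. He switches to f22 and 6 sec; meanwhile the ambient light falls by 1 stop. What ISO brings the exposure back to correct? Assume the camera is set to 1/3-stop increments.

ISO 40000

Scene light: 1 stop darker.
Aperture: f/8 → f/9 → f/10 → f/11 → f/13 → f/14 → f/16 → f/18 → f/20 → f/22 — 3 stops stopped down (darker).
Shutter speed: 2.5 → 3.2 → 4 → 5 → 6 — 1 1/3 stops longer (brighter).
Net so far: 2 2/3 stops darker. ISO: 6400 → 8000 → 10000 → 12800 → 16000 → 20000 → 25600 → 32000 → 40000.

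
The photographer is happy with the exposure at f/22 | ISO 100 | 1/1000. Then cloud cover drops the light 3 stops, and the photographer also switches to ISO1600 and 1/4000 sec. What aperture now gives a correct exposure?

Scene light: 3 stops darker.
ISO: 100 → 200 → 400 → 800 → 1600 — 4 stops raised (brighter).
Shutter speed: 1/1000 → 1/2000 → 1/4000 — 2 stops faster (darker).
Net so far: 1 stop darker. Aperture: f/22 → f/16.

f/16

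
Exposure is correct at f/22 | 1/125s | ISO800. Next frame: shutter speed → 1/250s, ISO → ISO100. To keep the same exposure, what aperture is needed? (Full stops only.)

Shutter speed: 1/125 → 1/250 — 1 stop shorter (darker).
ISO: 800 → 400 → 200 → 100 — 3 stops lower (darker).
Net change so far: 4 stops darker. Offset with the aperture: f/22 → f/16 → f/11 → f/8 → f/5.6.

f/5.6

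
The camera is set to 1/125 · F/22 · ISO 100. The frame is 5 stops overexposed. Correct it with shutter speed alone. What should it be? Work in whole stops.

Overexposed by 5 stops → need 5 stops darker.
Shutter speed: 1/125 → 1/250 → 1/500 → 1/1000 → 1/2000 → 1/4000.

1/4000s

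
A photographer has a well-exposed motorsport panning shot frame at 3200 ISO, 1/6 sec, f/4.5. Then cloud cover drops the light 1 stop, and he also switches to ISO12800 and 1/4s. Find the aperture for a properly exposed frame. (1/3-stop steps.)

f/8

Scene light: 1 stop darker.
ISO: 3200 → 4000 → 5000 → 6400 → 8000 → 10000 → 12800 — 2 stops raised (brighter).
Shutter speed: 1/6 → 1/5 → 1/4 — 2/3 stop slower (brighter).
Net so far: 1 2/3 stops brighter. Aperture: f/4.5 → f/5 → f/5.6 → f/6.3 → f/7.1 → f/8.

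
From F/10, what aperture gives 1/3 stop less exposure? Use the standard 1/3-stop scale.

Aperture: f/10 → f/11 — 1/3 stop narrower (darker).

f/11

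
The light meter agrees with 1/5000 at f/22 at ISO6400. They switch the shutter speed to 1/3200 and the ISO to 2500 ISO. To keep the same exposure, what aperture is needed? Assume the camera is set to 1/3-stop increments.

f/18

Shutter speed: 1/5000 → 1/4000 → 1/3200 — 2/3 stop slower (brighter).
ISO: 6400 → 5000 → 4000 → 3200 → 2500 — 1 1/3 stops lower (darker).
Net change so far: 2/3 stop darker. Offset with the aperture: f/22 → f/20 → f/18.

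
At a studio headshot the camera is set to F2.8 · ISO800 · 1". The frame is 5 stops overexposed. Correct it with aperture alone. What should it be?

Overexposed by 5 stops → need 5 stops darker.
Aperture: f/2.8 → f/4 → f/5.6 → f/8 → f/11 → f/16.

f/16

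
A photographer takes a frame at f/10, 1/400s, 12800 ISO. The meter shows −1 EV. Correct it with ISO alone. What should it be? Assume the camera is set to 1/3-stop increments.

Underexposed by 1 stop → need 1 stop brighter.
ISO: 12800 → 16000 → 20000 → 25600.

ISO 25600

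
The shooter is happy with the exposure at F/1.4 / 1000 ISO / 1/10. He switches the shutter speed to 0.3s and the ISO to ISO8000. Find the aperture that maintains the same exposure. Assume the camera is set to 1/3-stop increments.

Shutter speed: 1/10 → 1/8 → 1/6 → 1/5 → 1/4 → 0.3 — 1 2/3 stops longer (brighter).
ISO: 1000 → 1250 → 1600 → 2000 → 2500 → 3200 → 4000 → 5000 → 6400 → 8000 — 3 stops higher (brighter).
Net change so far: 4 2/3 stops brighter. Offset with the aperture: f/1.4 → f/1.6 → f/1.8 → f/2 → f/2.2 → f/2.5 → f/2.8 → f/3.2 → f/3.5 → f/4 → f/4.5 → f/5 → f/5.6 → f/6.3 → f/7.1.

f/7.1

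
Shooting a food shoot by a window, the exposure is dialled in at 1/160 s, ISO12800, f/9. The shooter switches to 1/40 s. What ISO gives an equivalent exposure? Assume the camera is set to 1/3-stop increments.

ISO 3200

Shutter speed: 1/160 → 1/125 → 1/100 → 1/80 → 1/60 → 1/50 → 1/40 — 2 stops longer (brighter).
Need 2 stops darker from the ISO: 12800 → 10000 → 8000 → 6400 → 5000 → 4000 → 3200.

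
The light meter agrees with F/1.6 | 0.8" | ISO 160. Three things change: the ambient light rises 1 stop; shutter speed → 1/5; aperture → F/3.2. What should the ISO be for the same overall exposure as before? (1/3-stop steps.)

ISO 1250

Scene light: 1 stop brighter.
Shutter speed: 0.8 → 0.6 → 0.5 → 0.4 → 0.3 → 1/4 → 1/5 — 2 stops faster (darker).
Aperture: f/1.6 → f/1.8 → f/2 → f/2.2 → f/2.5 → f/2.8 → f/3.2 — 2 stops stopped down (darker).
Net so far: 3 stops darker. ISO: 160 → 200 → 250 → 320 → 400 → 500 → 640 → 800 → 1000 → 1250.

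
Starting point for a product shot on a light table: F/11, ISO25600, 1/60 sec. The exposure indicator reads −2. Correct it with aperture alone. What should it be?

Underexposed by 2 stops → need 2 stops brighter.
Aperture: f/11 → f/8 → f/5.6.

f/5.6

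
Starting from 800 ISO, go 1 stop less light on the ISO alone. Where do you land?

ISO 400

ISO: 800 → 400 — 1 stop lower (darker).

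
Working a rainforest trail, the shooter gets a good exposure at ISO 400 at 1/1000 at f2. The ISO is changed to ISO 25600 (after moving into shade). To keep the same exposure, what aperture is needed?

f/16

ISO: 400 → 800 → 1600 → 3200 → 6400 → 12800 → 25600 — 6 stops higher (brighter).
Need 6 stops darker from the aperture: f/2 → f/2.8 → f/4 → f/5.6 → f/8 → f/11 → f/16.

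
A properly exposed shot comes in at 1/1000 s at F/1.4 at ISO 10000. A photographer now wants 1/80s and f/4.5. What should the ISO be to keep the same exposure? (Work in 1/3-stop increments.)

Shutter speed: 1/1000 → 1/800 → 1/640 → 1/500 → 1/400 → 1/320 → 1/250 → 1/200 → 1/160 → 1/125 → 1/100 → 1/80 — 3 2/3 stops longer (brighter).
Aperture: f/1.4 → f/1.6 → f/1.8 → f/2 → f/2.2 → f/2.5 → f/2.8 → f/3.2 → f/3.5 → f/4 → f/4.5 — 3 1/3 stops stopped down (darker).
Net change so far: 1/3 stop brighter. Offset with the ISO: 10000 → 8000.

ISO 8000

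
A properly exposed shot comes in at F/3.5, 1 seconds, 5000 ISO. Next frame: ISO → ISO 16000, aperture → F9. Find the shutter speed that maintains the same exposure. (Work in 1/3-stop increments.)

2 s

ISO: 5000 → 6400 → 8000 → 10000 → 12800 → 16000 — 1 2/3 stops higher (brighter).
Aperture: f/3.5 → f/4 → f/4.5 → f/5 → f/5.6 → f/6.3 → f/7.1 → f/8 → f/9 — 2 2/3 stops smaller aperture (darker).
Net change so far: 1 stop darker. Offset with the shutter speed: 1 → 1.3 → 1.6 → 2.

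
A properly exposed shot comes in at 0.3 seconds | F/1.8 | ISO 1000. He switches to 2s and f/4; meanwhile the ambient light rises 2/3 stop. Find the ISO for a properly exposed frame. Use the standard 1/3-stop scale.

ISO 500

Scene light: 2/3 stop brighter.
Shutter speed: 0.3 → 0.4 → 0.5 → 0.6 → 0.8 → 1 → 1.3 → 1.6 → 2 — 2 2/3 stops longer (brighter).
Aperture: f/1.8 → f/2 → f/2.2 → f/2.5 → f/2.8 → f/3.2 → f/3.5 → f/4 — 2 1/3 stops stopped down (darker).
Net so far: 1 stop brighter. ISO: 1000 → 800 → 640 → 500.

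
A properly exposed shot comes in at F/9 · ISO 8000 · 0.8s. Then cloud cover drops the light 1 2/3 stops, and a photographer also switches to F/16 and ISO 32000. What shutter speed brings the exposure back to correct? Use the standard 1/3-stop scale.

Scene light: 1 2/3 stops darker.
Aperture: f/9 → f/10 → f/11 → f/13 → f/14 → f/16 — 1 2/3 stops narrower (darker).
ISO: 8000 → 10000 → 12800 → 16000 → 20000 → 25600 → 32000 — 2 stops higher (brighter).
Net so far: 1 1/3 stops darker. Shutter speed: 0.8 → 1 → 1.3 → 1.6 → 2.

2 s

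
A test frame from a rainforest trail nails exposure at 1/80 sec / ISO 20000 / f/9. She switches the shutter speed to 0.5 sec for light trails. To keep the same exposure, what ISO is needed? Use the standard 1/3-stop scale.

Shutter speed: 1/80 → 1/60 → 1/50 → 1/40 → 1/30 → 1/25 → 1/20 → 1/15 → 1/13 → 1/10 → 1/8 → 1/6 → 1/5 → 1/4 → 0.3 → 0.4 → 0.5 — 5 1/3 stops slower (brighter).
Need 5 1/3 stops darker from the ISO: 20000 → 16000 → 12800 → 10000 → 8000 → 6400 → 5000 → 4000 → 3200 → 2500 → 2000 → 1600 → 1250 → 1000 → 800 → 640 → 500.

ISO 500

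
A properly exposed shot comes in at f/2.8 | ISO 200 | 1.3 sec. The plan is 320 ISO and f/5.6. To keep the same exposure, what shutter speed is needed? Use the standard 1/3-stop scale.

ISO: 200 → 250 → 320 — 2/3 stop raised (brighter).
Aperture: f/2.8 → f/3.2 → f/3.5 → f/4 → f/4.5 → f/5 → f/5.6 — 2 stops stopped down (darker).
Net change so far: 1 1/3 stops darker. Offset with the shutter speed: 1.3 → 1.6 → 2 → 2.5 → 3.2.

3.2 s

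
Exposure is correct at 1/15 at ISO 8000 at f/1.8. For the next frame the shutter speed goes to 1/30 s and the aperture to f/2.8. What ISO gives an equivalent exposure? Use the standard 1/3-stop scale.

ISO 40000

Shutter speed: 1/15 → 1/20 → 1/25 → 1/30 — 1 stop shorter (darker).
Aperture: f/1.8 → f/2 → f/2.2 → f/2.5 → f/2.8 — 1 1/3 stops smaller aperture (darker).
Net change so far: 2 1/3 stops darker. Offset with the ISO: 8000 → 10000 → 12800 → 16000 → 20000 → 25600 → 32000 → 40000.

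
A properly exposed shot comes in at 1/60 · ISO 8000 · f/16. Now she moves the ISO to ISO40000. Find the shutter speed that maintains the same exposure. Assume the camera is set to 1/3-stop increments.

ISO: 8000 → 10000 → 12800 → 16000 → 20000 → 25600 → 32000 → 40000 — 2 1/3 stops higher (brighter).
Need 2 1/3 stops darker from the shutter speed: 1/60 → 1/80 → 1/100 → 1/125 → 1/160 → 1/200 → 1/250 → 1/320.

1/320s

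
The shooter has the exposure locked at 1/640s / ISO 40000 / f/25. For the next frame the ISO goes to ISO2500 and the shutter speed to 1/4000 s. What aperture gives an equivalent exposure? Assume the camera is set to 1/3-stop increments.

ISO: 40000 → 32000 → 25600 → 20000 → 16000 → 12800 → 10000 → 8000 → 6400 → 5000 → 4000 → 3200 → 2500 — 4 stops dropped (darker).
Shutter speed: 1/640 → 1/800 → 1/1000 → 1/1250 → 1/1600 → 1/2000 → 1/2500 → 1/3200 → 1/4000 — 2 2/3 stops shorter (darker).
Net change so far: 6 2/3 stops darker. Offset with the aperture: f/25 → f/22 → f/20 → f/18 → f/16 → f/14 → f/13 → f/11 → f/10 → f/9 → f/8 → f/7.1 → f/6.3 → f/5.6 → f/5 → f/4.5 → f/4 → f/3.5 → f/3.2 → f/2.8 → f/2.5.

f/2.5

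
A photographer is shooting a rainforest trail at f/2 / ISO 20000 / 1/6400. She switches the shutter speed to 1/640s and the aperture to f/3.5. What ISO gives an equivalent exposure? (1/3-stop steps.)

Shutter speed: 1/6400 → 1/5000 → 1/4000 → 1/3200 → 1/2500 → 1/2000 → 1/1600 → 1/1250 → 1/1000 → 1/800 → 1/640 — 3 1/3 stops longer (brighter).
Aperture: f/2 → f/2.2 → f/2.5 → f/2.8 → f/3.2 → f/3.5 — 1 2/3 stops stopped down (darker).
Net change so far: 1 2/3 stops brighter. Offset with the ISO: 20000 → 16000 → 12800 → 10000 → 8000 → 6400.

ISO 6400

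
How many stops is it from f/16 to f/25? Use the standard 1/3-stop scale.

f/16 → f/18 → f/20 → f/22 → f/25 — count the steps: 4 third-stops = 1 1/3 stops.

1 1/3 stops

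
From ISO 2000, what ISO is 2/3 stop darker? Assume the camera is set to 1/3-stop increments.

ISO 1250

ISO: 2000 → 1600 → 1250 — 2/3 stop dropped (darker).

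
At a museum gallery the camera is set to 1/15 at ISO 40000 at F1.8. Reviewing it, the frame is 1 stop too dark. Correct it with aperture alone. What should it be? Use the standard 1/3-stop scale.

Underexposed by 1 stop → need 1 stop brighter.
Aperture: f/1.8 → f/1.6 → f/1.4 → f/1.2.

f/1.2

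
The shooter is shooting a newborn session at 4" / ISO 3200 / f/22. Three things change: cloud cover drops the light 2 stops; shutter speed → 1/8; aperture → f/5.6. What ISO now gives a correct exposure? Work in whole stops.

Scene light: 2 stops darker.
Shutter speed: 4 → 2 → 1 → 1/2 → 1/4 → 1/8 — 5 stops shorter (darker).
Aperture: f/22 → f/16 → f/11 → f/8 → f/5.6 — 4 stops wider (brighter).
Net so far: 3 stops darker. ISO: 3200 → 6400 → 12800 → 25600.

ISO 25600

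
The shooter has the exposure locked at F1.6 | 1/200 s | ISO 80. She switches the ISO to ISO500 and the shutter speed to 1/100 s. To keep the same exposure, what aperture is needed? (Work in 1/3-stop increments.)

ISO: 80 → 100 → 125 → 160 → 200 → 250 → 320 → 400 → 500 — 2 2/3 stops raised (brighter).
Shutter speed: 1/200 → 1/160 → 1/125 → 1/100 — 1 stop longer (brighter).
Net change so far: 3 2/3 stops brighter. Offset with the aperture: f/1.6 → f/1.8 → f/2 → f/2.2 → f/2.5 → f/2.8 → f/3.2 → f/3.5 → f/4 → f/4.5 → f/5 → f/5.6.

f/5.6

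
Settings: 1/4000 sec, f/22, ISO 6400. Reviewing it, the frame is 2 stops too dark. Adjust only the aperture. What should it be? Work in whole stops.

f/11

Underexposed by 2 stops → need 2 stops brighter.
Aperture: f/22 → f/16 → f/11.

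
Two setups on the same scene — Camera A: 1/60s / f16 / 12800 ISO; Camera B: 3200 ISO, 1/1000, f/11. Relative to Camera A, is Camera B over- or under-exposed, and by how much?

Aperture: f/16 → f/11 — 1 stop larger aperture (brighter).
Shutter speed: 1/60 → 1/125 → 1/250 → 1/500 → 1/1000 — 4 stops shorter (darker).
ISO: 12800 → 6400 → 3200 — 2 stops lower (darker).
Net: +1 −4 −2 = −5 stops.

5 stops darker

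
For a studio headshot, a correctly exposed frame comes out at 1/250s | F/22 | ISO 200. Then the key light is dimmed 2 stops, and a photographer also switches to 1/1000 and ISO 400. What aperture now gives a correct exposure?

f/8

Scene light: 2 stops darker.
Shutter speed: 1/250 → 1/500 → 1/1000 — 2 stops faster (darker).
ISO: 200 → 400 — 1 stop higher (brighter).
Net so far: 3 stops darker. Aperture: f/22 → f/16 → f/11 → f/8.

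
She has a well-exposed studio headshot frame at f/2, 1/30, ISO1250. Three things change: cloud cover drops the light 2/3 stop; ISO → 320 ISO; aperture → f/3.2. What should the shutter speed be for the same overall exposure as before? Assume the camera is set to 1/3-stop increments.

Scene light: 2/3 stop darker.
ISO: 1250 → 1000 → 800 → 640 → 500 → 400 → 320 — 2 stops lower (darker).
Aperture: f/2 → f/2.2 → f/2.5 → f/2.8 → f/3.2 — 1 1/3 stops narrower (darker).
Net so far: 4 stops darker. Shutter speed: 1/30 → 1/25 → 1/20 → 1/15 → 1/13 → 1/10 → 1/8 → 1/6 → 1/5 → 1/4 → 0.3 → 0.4 → 0.5.

0.5 s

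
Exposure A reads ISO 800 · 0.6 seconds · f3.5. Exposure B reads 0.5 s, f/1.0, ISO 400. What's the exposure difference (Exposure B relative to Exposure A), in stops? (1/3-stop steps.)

Aperture: f/3.5 → f/3.2 → f/2.8 → f/2.5 → f/2.2 → f/2 → f/1.8 → f/1.6 → f/1.4 → f/1.2 → f/1.1 → f/1.0 — 3 2/3 stops opened up (brighter).
Shutter speed: 0.6 → 0.5 — 1/3 stop faster (darker).
ISO: 800 → 640 → 500 → 400 — 1 stop dropped (darker).
Net: +3 2/3 −1/3 −1 = +2 1/3 stops.

2 1/3 stops brighter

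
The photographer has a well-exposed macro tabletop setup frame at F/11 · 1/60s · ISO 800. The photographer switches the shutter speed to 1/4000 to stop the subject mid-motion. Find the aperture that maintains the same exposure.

Shutter speed: 1/60 → 1/125 → 1/250 → 1/500 → 1/1000 → 1/2000 → 1/4000 — 6 stops shorter (darker).
Need 6 stops brighter from the aperture: f/11 → f/8 → f/5.6 → f/4 → f/2.8 → f/2 → f/1.4.

f/1.4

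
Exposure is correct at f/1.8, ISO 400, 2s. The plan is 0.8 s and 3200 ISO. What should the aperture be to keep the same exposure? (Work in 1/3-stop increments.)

Shutter speed: 2 → 1.6 → 1.3 → 1 → 0.8 — 1 1/3 stops shorter (darker).
ISO: 400 → 500 → 640 → 800 → 1000 → 1250 → 1600 → 2000 → 2500 → 3200 — 3 stops higher (brighter).
Net change so far: 1 2/3 stops brighter. Offset with the aperture: f/1.8 → f/2 → f/2.2 → f/2.5 → f/2.8 → f/3.2.

f/3.2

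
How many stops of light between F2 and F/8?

4 stops

f/2 → f/2.8 → f/4 → f/5.6 → f/8 — count the steps: 4 stops.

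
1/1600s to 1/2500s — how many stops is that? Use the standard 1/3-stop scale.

2/3 stop

1/1600 → 1/2000 → 1/2500 — count the steps: 2 third-stops = 2/3 stop.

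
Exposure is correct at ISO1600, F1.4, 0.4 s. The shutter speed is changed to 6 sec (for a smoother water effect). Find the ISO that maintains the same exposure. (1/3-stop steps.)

Shutter speed: 0.4 → 0.5 → 0.6 → 0.8 → 1 → 1.3 → 1.6 → 2 → 2.5 → 3.2 → 4 → 5 → 6 — 4 stops slower (brighter).
Need 4 stops darker from the ISO: 1600 → 1250 → 1000 → 800 → 640 → 500 → 400 → 320 → 250 → 200 → 160 → 125 → 100.

ISO 100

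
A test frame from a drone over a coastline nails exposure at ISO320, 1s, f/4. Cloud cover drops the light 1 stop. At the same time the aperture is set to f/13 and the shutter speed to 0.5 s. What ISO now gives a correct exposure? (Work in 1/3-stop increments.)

Scene light: 1 stop darker.
Aperture: f/4 → f/4.5 → f/5 → f/5.6 → f/6.3 → f/7.1 → f/8 → f/9 → f/10 → f/11 → f/13 — 3 1/3 stops narrower (darker).
Shutter speed: 1 → 0.8 → 0.6 → 0.5 — 1 stop faster (darker).
Net so far: 5 1/3 stops darker. ISO: 320 → 400 → 500 → 640 → 800 → 1000 → 1250 → 1600 → 2000 → 2500 → 3200 → 4000 → 5000 → 6400 → 8000 → 10000 → 12800.

ISO 12800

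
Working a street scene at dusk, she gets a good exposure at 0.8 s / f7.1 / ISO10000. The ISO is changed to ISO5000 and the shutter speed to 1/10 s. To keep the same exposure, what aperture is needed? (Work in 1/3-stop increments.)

f/1.8

ISO: 10000 → 8000 → 6400 → 5000 — 1 stop lower (darker).
Shutter speed: 0.8 → 0.6 → 0.5 → 0.4 → 0.3 → 1/4 → 1/5 → 1/6 → 1/8 → 1/10 — 3 stops faster (darker).
Net change so far: 4 stops darker. Offset with the aperture: f/7.1 → f/6.3 → f/5.6 → f/5 → f/4.5 → f/4 → f/3.5 → f/3.2 → f/2.8 → f/2.5 → f/2.2 → f/2 → f/1.8.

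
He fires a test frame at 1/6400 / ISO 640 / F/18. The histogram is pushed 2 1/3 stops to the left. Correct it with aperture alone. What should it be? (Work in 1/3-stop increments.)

Underexposed by 2 1/3 stops → need 2 1/3 stops brighter.
Aperture: f/18 → f/16 → f/14 → f/13 → f/11 → f/10 → f/9 → f/8.

f/8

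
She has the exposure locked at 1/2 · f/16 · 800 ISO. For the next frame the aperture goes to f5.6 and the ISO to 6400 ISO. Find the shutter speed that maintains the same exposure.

Aperture: f/16 → f/11 → f/8 → f/5.6 — 3 stops wider (brighter).
ISO: 800 → 1600 → 3200 → 6400 — 3 stops raised (brighter).
Net change so far: 6 stops brighter. Offset with the shutter speed: 1/2 → 1/4 → 1/8 → 1/15 → 1/30 → 1/60 → 1/125.

1/125s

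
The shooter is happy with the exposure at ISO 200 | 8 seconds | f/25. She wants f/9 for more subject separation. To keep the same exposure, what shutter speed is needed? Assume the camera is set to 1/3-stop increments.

Aperture: f/25 → f/22 → f/20 → f/18 → f/16 → f/14 → f/13 → f/11 → f/10 → f/9 — 3 stops wider (brighter).
Need 3 stops darker from the shutter speed: 8 → 6 → 5 → 4 → 3.2 → 2.5 → 2 → 1.6 → 1.3 → 1.

1 s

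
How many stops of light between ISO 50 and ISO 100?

1 stop

50 → 100 — count the steps: 1 stop.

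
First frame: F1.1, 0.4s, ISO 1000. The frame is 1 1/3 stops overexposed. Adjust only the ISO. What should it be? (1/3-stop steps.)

Overexposed by 1 1/3 stops → need 1 1/3 stops darker.
ISO: 1000 → 800 → 640 → 500 → 400.

ISO 400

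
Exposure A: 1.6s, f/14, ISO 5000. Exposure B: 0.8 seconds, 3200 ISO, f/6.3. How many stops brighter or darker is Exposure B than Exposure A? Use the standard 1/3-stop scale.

2/3 stop brighter

Aperture: f/14 → f/13 → f/11 → f/10 → f/9 → f/8 → f/7.1 → f/6.3 — 2 1/3 stops larger aperture (brighter).
Shutter speed: 1.6 → 1.3 → 1 → 0.8 — 1 stop shorter (darker).
ISO: 5000 → 4000 → 3200 — 2/3 stop lower (darker).
Net: +2 1/3 −1 −2/3 = +2/3 stops.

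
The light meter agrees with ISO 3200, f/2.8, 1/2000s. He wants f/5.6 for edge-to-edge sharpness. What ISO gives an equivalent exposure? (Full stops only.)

ISO 12800

Aperture: f/2.8 → f/4 → f/5.6 — 2 stops stopped down (darker).
Need 2 stops brighter from the ISO: 3200 → 6400 → 12800.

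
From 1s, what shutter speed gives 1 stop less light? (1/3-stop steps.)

Shutter speed: 1 → 0.8 → 0.6 → 0.5 — 1 stop faster (darker).

0.5 s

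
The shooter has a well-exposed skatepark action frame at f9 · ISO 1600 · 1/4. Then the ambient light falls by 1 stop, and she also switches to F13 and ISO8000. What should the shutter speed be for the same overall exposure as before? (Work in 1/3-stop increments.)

1/5s

Scene light: 1 stop darker.
Aperture: f/9 → f/10 → f/11 → f/13 — 1 stop smaller aperture (darker).
ISO: 1600 → 2000 → 2500 → 3200 → 4000 → 5000 → 6400 → 8000 — 2 1/3 stops raised (brighter).
Net so far: 1/3 stop brighter. Shutter speed: 1/4 → 1/5.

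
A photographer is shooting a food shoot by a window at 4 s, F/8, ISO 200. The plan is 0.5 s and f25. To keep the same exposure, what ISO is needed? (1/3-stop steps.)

Shutter speed: 4 → 3.2 → 2.5 → 2 → 1.6 → 1.3 → 1 → 0.8 → 0.6 → 0.5 — 3 stops faster (darker).
Aperture: f/8 → f/9 → f/10 → f/11 → f/13 → f/14 → f/16 → f/18 → f/20 → f/22 → f/25 — 3 1/3 stops smaller aperture (darker).
Net change so far: 6 1/3 stops darker. Offset with the ISO: 200 → 250 → 320 → 400 → 500 → 640 → 800 → 1000 → 1250 → 1600 → 2000 → 2500 → 3200 → 4000 → 5000 → 6400 → 8000 → 10000 → 12800 → 16000.

ISO 16000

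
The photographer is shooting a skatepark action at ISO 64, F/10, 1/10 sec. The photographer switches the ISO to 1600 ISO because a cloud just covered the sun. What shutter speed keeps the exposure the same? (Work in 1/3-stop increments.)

ISO: 64 → 80 → 100 → 125 → 160 → 200 → 250 → 320 → 400 → 500 → 640 → 800 → 1000 → 1250 → 1600 — 4 2/3 stops raised (brighter).
Need 4 2/3 stops darker from the shutter speed: 1/10 → 1/13 → 1/15 → 1/20 → 1/25 → 1/30 → 1/40 → 1/50 → 1/60 → 1/80 → 1/100 → 1/125 → 1/160 → 1/200 → 1/250.

1/250s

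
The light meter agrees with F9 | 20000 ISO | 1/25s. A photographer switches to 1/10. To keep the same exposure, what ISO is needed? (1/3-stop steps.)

ISO 8000

Shutter speed: 1/25 → 1/20 → 1/15 → 1/13 → 1/10 — 1 1/3 stops slower (brighter).
Need 1 1/3 stops darker from the ISO: 20000 → 16000 → 12800 → 10000 → 8000.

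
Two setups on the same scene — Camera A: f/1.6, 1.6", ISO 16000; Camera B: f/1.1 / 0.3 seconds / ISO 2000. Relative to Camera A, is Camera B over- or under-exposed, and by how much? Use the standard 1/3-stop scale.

Aperture: f/1.6 → f/1.4 → f/1.2 → f/1.1 — 1 stop opened up (brighter).
Shutter speed: 1.6 → 1.3 → 1 → 0.8 → 0.6 → 0.5 → 0.4 → 0.3 — 2 1/3 stops faster (darker).
ISO: 16000 → 12800 → 10000 → 8000 → 6400 → 5000 → 4000 → 3200 → 2500 → 2000 — 3 stops lower (darker).
Net: +1 −2 1/3 −3 = −4 1/3 stops.

4 1/3 stops darker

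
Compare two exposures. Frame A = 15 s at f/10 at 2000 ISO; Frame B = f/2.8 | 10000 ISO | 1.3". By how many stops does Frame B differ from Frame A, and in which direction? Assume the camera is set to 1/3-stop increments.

2 1/3 stops brighter

Aperture: f/10 → f/9 → f/8 → f/7.1 → f/6.3 → f/5.6 → f/5 → f/4.5 → f/4 → f/3.5 → f/3.2 → f/2.8 — 3 2/3 stops wider (brighter).
Shutter speed: 15 → 13 → 10 → 8 → 6 → 5 → 4 → 3.2 → 2.5 → 2 → 1.6 → 1.3 — 3 2/3 stops shorter (darker).
ISO: 2000 → 2500 → 3200 → 4000 → 5000 → 6400 → 8000 → 10000 — 2 1/3 stops raised (brighter).
Net: +3 2/3 −3 2/3 +2 1/3 = +2 1/3 stops.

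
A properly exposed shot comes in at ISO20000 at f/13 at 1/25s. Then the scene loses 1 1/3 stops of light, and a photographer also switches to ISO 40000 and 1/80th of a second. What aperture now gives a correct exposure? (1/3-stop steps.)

Scene light: 1 1/3 stops darker.
ISO: 20000 → 25600 → 32000 → 40000 — 1 stop higher (brighter).
Shutter speed: 1/25 → 1/30 → 1/40 → 1/50 → 1/60 → 1/80 — 1 2/3 stops shorter (darker).
Net so far: 2 stops darker. Aperture: f/13 → f/11 → f/10 → f/9 → f/8 → f/7.1 → f/6.3.

f/6.3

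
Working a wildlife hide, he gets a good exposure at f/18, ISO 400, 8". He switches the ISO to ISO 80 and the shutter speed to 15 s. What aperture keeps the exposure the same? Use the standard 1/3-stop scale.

ISO: 400 → 320 → 250 → 200 → 160 → 125 → 100 → 80 — 2 1/3 stops dropped (darker).
Shutter speed: 8 → 10 → 13 → 15 — 1 stop longer (brighter).
Net change so far: 1 1/3 stops darker. Offset with the aperture: f/18 → f/16 → f/14 → f/13 → f/11.

f/11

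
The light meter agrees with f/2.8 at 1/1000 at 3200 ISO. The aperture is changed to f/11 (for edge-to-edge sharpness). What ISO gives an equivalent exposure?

ISO 51200

Aperture: f/2.8 → f/4 → f/5.6 → f/8 → f/11 — 4 stops stopped down (darker).
Need 4 stops brighter from the ISO: 3200 → 6400 → 12800 → 25600 → 51200.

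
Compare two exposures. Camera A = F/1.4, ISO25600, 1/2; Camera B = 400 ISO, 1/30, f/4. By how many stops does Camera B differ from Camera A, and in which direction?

Aperture: f/1.4 → f/2 → f/2.8 → f/4 — 3 stops smaller aperture (darker).
Shutter speed: 1/2 → 1/4 → 1/8 → 1/15 → 1/30 — 4 stops shorter (darker).
ISO: 25600 → 12800 → 6400 → 3200 → 1600 → 800 → 400 — 6 stops lower (darker).
Net: −3 −4 −6 = −13 stops.

13 stops darker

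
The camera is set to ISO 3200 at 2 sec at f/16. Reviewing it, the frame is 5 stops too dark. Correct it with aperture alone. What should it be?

f/2.8

Underexposed by 5 stops → need 5 stops brighter.
Aperture: f/16 → f/11 → f/8 → f/5.6 → f/4 → f/2.8.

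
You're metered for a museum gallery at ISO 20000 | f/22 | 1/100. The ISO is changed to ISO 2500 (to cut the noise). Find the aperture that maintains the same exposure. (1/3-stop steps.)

f/8

ISO: 20000 → 16000 → 12800 → 10000 → 8000 → 6400 → 5000 → 4000 → 3200 → 2500 — 3 stops lower (darker).
Need 3 stops brighter from the aperture: f/22 → f/20 → f/18 → f/16 → f/14 → f/13 → f/11 → f/10 → f/9 → f/8.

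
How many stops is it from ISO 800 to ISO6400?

3 stops

800 → 1600 → 3200 → 6400 — count the steps: 3 stops.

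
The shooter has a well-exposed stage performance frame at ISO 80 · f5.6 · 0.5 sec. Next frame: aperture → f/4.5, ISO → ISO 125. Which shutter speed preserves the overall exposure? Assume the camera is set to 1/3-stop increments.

Aperture: f/5.6 → f/5 → f/4.5 — 2/3 stop larger aperture (brighter).
ISO: 80 → 100 → 125 — 2/3 stop raised (brighter).
Net change so far: 1 1/3 stops brighter. Offset with the shutter speed: 0.5 → 0.4 → 0.3 → 1/4 → 1/5.

1/5s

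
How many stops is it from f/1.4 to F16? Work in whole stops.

7 stops

f/1.4 → f/2 → f/2.8 → f/4 → f/5.6 → f/8 → f/11 → f/16 — count the steps: 7 stops.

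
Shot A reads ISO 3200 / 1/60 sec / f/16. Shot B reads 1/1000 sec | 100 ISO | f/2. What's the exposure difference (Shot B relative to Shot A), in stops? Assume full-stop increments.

3 stops darker

Aperture: f/16 → f/11 → f/8 → f/5.6 → f/4 → f/2.8 → f/2 — 6 stops larger aperture (brighter).
Shutter speed: 1/60 → 1/125 → 1/250 → 1/500 → 1/1000 — 4 stops faster (darker).
ISO: 3200 → 1600 → 800 → 400 → 200 → 100 — 5 stops lower (darker).
Net: +6 −4 −5 = −3 stops.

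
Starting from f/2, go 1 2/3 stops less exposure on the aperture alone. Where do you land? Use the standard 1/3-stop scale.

Aperture: f/2 → f/2.2 → f/2.5 → f/2.8 → f/3.2 → f/3.5 — 1 2/3 stops stopped down (darker).

f/3.5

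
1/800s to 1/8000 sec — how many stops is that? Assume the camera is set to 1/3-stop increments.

1/800 → 1/1000 → 1/1250 → 1/1600 → 1/2000 → 1/2500 → 1/3200 → 1/4000 → 1/5000 → 1/6400 → 1/8000 — count the steps: 10 third-stops = 3 1/3 stops.

3 1/3 stops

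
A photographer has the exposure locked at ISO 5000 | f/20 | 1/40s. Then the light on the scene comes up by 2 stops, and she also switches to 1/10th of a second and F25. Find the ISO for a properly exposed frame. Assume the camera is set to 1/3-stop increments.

Scene light: 2 stops brighter.
Shutter speed: 1/40 → 1/30 → 1/25 → 1/20 → 1/15 → 1/13 → 1/10 — 2 stops slower (brighter).
Aperture: f/20 → f/22 → f/25 — 2/3 stop narrower (darker).
Net so far: 3 1/3 stops brighter. ISO: 5000 → 4000 → 3200 → 2500 → 2000 → 1600 → 1250 → 1000 → 800 → 640 → 500.

ISO 500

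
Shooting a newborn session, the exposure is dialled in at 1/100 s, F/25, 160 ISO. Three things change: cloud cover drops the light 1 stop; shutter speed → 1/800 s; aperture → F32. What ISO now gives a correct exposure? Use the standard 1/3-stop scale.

Scene light: 1 stop darker.
Shutter speed: 1/100 → 1/125 → 1/160 → 1/200 → 1/250 → 1/320 → 1/400 → 1/500 → 1/640 → 1/800 — 3 stops faster (darker).
Aperture: f/25 → f/29 → f/32 — 2/3 stop narrower (darker).
Net so far: 4 2/3 stops darker. ISO: 160 → 200 → 250 → 320 → 400 → 500 → 640 → 800 → 1000 → 1250 → 1600 → 2000 → 2500 → 3200 → 4000.

ISO 4000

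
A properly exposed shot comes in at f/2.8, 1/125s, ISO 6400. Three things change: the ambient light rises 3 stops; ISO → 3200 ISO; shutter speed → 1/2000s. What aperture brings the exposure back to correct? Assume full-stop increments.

f/1.4

Scene light: 3 stops brighter.
ISO: 6400 → 3200 — 1 stop lower (darker).
Shutter speed: 1/125 → 1/250 → 1/500 → 1/1000 → 1/2000 — 4 stops shorter (darker).
Net so far: 2 stops darker. Aperture: f/2.8 → f/2 → f/1.4.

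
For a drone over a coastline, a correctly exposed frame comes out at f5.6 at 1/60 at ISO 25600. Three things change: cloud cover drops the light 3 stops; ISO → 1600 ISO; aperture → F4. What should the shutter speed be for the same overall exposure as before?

Scene light: 3 stops darker.
ISO: 25600 → 12800 → 6400 → 3200 → 1600 — 4 stops lower (darker).
Aperture: f/5.6 → f/4 — 1 stop opened up (brighter).
Net so far: 6 stops darker. Shutter speed: 1/60 → 1/30 → 1/15 → 1/8 → 1/4 → 1/2 → 1.

1 s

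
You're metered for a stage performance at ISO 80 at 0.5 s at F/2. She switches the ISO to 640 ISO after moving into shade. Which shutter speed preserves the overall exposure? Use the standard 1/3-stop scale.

ISO: 80 → 100 → 125 → 160 → 200 → 250 → 320 → 400 → 500 → 640 — 3 stops raised (brighter).
Need 3 stops darker from the shutter speed: 0.5 → 0.4 → 0.3 → 1/4 → 1/5 → 1/6 → 1/8 → 1/10 → 1/13 → 1/15.

1/15s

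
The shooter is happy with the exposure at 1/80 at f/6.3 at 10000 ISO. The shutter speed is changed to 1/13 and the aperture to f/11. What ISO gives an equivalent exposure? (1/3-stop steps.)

ISO 5000

Shutter speed: 1/80 → 1/60 → 1/50 → 1/40 → 1/30 → 1/25 → 1/20 → 1/15 → 1/13 — 2 2/3 stops longer (brighter).
Aperture: f/6.3 → f/7.1 → f/8 → f/9 → f/10 → f/11 — 1 2/3 stops narrower (darker).
Net change so far: 1 stop brighter. Offset with the ISO: 10000 → 8000 → 6400 → 5000.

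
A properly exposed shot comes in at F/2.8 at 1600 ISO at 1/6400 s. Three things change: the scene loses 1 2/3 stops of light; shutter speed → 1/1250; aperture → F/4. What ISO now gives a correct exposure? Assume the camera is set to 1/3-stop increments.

ISO 2000

Scene light: 1 2/3 stops darker.
Shutter speed: 1/6400 → 1/5000 → 1/4000 → 1/3200 → 1/2500 → 1/2000 → 1/1600 → 1/1250 — 2 1/3 stops longer (brighter).
Aperture: f/2.8 → f/3.2 → f/3.5 → f/4 — 1 stop smaller aperture (darker).
Net so far: 1/3 stop darker. ISO: 1600 → 2000.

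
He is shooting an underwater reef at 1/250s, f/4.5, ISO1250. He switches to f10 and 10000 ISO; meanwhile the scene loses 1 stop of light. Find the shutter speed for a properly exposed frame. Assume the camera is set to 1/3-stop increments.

Scene light: 1 stop darker.
Aperture: f/4.5 → f/5 → f/5.6 → f/6.3 → f/7.1 → f/8 → f/9 → f/10 — 2 1/3 stops smaller aperture (darker).
ISO: 1250 → 1600 → 2000 → 2500 → 3200 → 4000 → 5000 → 6400 → 8000 → 10000 — 3 stops higher (brighter).
Net so far: 1/3 stop darker. Shutter speed: 1/250 → 1/200.

1/200s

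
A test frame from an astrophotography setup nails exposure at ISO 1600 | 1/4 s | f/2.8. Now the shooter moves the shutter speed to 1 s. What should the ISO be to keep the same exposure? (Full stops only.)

ISO 400

Shutter speed: 1/4 → 1/2 → 1 — 2 stops slower (brighter).
Need 2 stops darker from the ISO: 1600 → 800 → 400.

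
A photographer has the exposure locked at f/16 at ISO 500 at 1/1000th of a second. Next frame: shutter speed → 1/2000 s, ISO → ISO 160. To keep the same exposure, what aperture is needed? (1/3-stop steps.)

f/6.3

Shutter speed: 1/1000 → 1/1250 → 1/1600 → 1/2000 — 1 stop shorter (darker).
ISO: 500 → 400 → 320 → 250 → 200 → 160 — 1 2/3 stops lower (darker).
Net change so far: 2 2/3 stops darker. Offset with the aperture: f/16 → f/14 → f/13 → f/11 → f/10 → f/9 → f/8 → f/7.1 → f/6.3.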